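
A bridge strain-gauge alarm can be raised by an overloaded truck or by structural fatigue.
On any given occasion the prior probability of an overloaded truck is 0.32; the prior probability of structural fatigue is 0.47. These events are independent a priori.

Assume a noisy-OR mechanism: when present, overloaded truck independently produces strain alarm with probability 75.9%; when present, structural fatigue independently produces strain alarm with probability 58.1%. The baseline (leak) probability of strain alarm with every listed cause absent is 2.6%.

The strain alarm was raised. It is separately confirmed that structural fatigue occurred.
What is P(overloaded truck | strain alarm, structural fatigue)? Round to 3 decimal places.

Under noisy-OR, P(strain alarm | causes) = 1 − (1−0.026)·∏(1−qᵢ) over the active causes.
For the numerator, keep only overloaded truck=true terms: 0.901646·0.32 = 0.288527
Denominator P(strain alarm | structural fatigue): 0.591894·0.68 + 0.901646·0.32 = 0.691015
P(overloaded truck | strain alarm, structural fatigue) = 0.288527/0.691015 ≈ 0.418

P(overloaded truck | strain alarm, structural fatigue) ≈ 0.418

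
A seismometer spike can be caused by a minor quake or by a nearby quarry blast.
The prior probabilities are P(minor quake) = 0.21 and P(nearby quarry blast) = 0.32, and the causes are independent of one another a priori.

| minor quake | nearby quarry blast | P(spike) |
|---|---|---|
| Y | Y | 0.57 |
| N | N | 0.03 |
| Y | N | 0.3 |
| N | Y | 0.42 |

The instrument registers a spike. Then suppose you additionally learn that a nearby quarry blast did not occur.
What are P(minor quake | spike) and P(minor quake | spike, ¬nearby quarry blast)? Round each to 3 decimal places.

P(minor quake | spike) ≈ 0.399; P(minor quake | spike, ¬nearby quarry blast) ≈ 0.727

P(spike) = 0.03×0.79×0.68 + 0.42×0.79×0.32 + 0.3×0.21×0.68 + 0.57×0.21×0.32 = 0.016116 + 0.106176 + 0.042840 + 0.038304 = 0.203436
Restricting to configurations with minor quake present: 0.042840 + 0.038304 = 0.081144.
So P(minor quake | spike) = 0.081144/0.203436 ≈ 0.399.

Now condition on the additional information:
By total probability over both values of minor quake:
  P(spike | ¬nearby quarry blast) = 0.03·0.79 + 0.3·0.21
        = 0.023700 + 0.063000 = 0.086700
The terms with minor quake present sum to 0.063000, so
  P(minor quake | spike, ¬nearby quarry blast) = 0.063000 / 0.086700 ≈ 0.727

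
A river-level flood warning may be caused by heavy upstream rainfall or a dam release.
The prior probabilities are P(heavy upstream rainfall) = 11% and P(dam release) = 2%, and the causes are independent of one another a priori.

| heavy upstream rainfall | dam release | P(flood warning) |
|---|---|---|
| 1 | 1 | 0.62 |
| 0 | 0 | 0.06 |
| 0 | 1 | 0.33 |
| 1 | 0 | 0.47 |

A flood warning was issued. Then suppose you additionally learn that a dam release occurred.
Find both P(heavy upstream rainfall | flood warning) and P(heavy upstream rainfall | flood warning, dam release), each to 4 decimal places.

P(flood warning) = 0.06·0.89·0.98 + 0.33·0.89·0.02 + 0.47·0.11·0.98 + 0.62·0.11·0.02 = 0.052332 + 0.005874 + 0.050666 + 0.001364 = 0.110236
The heavy upstream rainfall-present share is 0.050666 + 0.001364 = 0.052030.
Hence the posterior is 0.052030/0.110236 ≈ 0.4720.

Now condition on the additional information:
For the numerator, keep only heavy upstream rainfall=true terms: 0.62*0.11 = 0.068200
Denominator P(flood warning | dam release): 0.33*0.89 + 0.62*0.11 = 0.361900
P(heavy upstream rainfall | flood warning, dam release) = 0.068200/0.361900 ≈ 0.1884
Conditioning on dam release lowers the posterior on heavy upstream rainfall: the classic explaining-away effect in a common-effect structure.

P(heavy upstream rainfall | flood warning) ≈ 0.4720; P(heavy upstream rainfall | flood warning, dam release) ≈ 0.1884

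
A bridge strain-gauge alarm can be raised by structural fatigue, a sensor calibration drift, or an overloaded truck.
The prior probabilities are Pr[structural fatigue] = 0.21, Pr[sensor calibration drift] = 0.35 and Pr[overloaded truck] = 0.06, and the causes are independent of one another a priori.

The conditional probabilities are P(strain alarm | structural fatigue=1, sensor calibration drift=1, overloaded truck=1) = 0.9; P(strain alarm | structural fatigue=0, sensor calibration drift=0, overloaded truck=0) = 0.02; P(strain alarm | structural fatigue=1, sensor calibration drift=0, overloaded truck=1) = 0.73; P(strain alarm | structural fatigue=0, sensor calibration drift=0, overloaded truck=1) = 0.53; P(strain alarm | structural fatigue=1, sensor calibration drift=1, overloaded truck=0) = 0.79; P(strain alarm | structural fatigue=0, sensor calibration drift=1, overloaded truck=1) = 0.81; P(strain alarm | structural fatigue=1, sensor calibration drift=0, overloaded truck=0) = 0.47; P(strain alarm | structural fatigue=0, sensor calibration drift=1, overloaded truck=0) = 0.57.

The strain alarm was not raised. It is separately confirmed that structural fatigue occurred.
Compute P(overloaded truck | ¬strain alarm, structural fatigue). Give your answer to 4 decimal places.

P(overloaded truck | ¬strain alarm, structural fatigue) ≈ 0.0311

For the numerator, keep only overloaded truck=true terms: 0.010530 + 0.002100 = 0.012630
The normalizing constant is 0.53×0.65×0.94 + 0.27×0.65×0.06 + 0.21×0.35×0.94 + 0.1×0.35×0.06 = 0.405550
P(overloaded truck | ¬strain alarm, structural fatigue) = 0.012630/0.405550 ≈ 0.0311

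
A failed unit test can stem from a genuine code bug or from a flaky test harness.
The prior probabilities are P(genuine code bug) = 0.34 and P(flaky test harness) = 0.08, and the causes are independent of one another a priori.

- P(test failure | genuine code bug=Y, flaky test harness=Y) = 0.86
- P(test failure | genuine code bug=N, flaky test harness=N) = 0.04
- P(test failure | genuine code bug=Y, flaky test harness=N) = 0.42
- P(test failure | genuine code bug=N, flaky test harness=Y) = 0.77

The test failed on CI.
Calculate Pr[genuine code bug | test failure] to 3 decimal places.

P(test failure) = 0.04*0.66*0.92 + 0.77*0.66*0.08 + 0.42*0.34*0.92 + 0.86*0.34*0.08 = 0.024288 + 0.040656 + 0.131376 + 0.023392 = 0.219712
Of this, 0.154768 comes from 0.131376 + 0.023392 (the genuine code bug=true cases).
So P(genuine code bug | test failure) = 0.154768/0.219712 ≈ 0.704.

Pr[genuine code bug | test failure] ≈ 0.704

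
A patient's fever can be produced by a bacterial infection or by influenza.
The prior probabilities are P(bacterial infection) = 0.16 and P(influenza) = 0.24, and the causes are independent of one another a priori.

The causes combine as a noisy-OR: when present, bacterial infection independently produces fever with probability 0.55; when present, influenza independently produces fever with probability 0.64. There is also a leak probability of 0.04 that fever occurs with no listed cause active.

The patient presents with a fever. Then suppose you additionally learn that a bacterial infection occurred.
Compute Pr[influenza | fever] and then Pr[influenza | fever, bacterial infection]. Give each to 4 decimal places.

Pr[influenza | fever] ≈ 0.6347; Pr[influenza | fever, bacterial infection] ≈ 0.3195

Under noisy-OR, P(fever | causes) = 1 − (1−0.04)·∏(1−qᵢ) over the active causes.
Numerator (weight on configurations with influenza): 0.131927 + 0.032428 = 0.164355
The normalizing constant is 0.04*0.84*0.76 + 0.6544*0.84*0.24 + 0.568*0.16*0.76 + 0.84448*0.16*0.24 = 0.258960
Posterior = 0.164355 / 0.258960 ≈ 0.6347

With the extra evidence:
P(fever | bacterial infection) = 0.568*0.76 + 0.84448*0.24 = 0.431680 + 0.202675 = 0.634355
The influenza-present share is 0.84448*0.24 = 0.202675.
So P(influenza | fever, bacterial infection) = 0.202675/0.634355 ≈ 0.3195.
Conditioning on bacterial infection lowers the posterior on influenza: the classic explaining-away effect in a common-effect structure.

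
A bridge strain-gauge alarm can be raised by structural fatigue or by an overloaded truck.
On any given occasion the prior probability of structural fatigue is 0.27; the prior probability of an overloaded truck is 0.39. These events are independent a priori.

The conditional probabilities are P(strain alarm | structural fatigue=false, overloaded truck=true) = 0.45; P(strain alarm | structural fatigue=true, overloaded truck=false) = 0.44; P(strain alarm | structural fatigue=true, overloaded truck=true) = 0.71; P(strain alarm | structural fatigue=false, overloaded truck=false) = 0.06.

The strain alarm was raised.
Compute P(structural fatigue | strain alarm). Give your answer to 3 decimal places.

P(structural fatigue | strain alarm) ≈ 0.487

Sum P(strain alarm|·) weighted by the priors over the 4 (structural fatigue, overloaded truck) configurations:
  P(strain alarm) = 0.06*0.73*0.61 + 0.45*0.73*0.39 + 0.44*0.27*0.61 + 0.71*0.27*0.39
        = 0.026718 + 0.128115 + 0.072468 + 0.074763 = 0.302064
Keeping only the structural fatigue-present terms gives 0.147231, so
  P(structural fatigue | strain alarm) = 0.147231 / 0.302064 ≈ 0.487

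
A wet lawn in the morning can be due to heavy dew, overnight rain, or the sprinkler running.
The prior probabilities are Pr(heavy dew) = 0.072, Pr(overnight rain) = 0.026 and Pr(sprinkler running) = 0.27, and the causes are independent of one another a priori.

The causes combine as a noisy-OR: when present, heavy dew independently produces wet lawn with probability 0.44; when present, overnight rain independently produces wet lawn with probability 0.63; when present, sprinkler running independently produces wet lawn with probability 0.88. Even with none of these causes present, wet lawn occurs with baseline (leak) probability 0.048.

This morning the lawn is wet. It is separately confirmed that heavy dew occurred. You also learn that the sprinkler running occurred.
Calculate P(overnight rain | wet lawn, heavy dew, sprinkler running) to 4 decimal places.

Under noisy-OR, P(wet lawn | causes) = 1 − (1−0.048)·∏(1−qᵢ) over the active causes.
P(wet lawn | heavy dew, sprinkler running) = 0.936026*0.974 + 0.976329*0.026 = 0.911689 + 0.025385 = 0.937074
The overnight rain-present share is 0.976329*0.026 = 0.025385.
Hence the posterior is 0.025385/0.937074 ≈ 0.0271.

P(overnight rain | wet lawn, heavy dew, sprinkler running) ≈ 0.0271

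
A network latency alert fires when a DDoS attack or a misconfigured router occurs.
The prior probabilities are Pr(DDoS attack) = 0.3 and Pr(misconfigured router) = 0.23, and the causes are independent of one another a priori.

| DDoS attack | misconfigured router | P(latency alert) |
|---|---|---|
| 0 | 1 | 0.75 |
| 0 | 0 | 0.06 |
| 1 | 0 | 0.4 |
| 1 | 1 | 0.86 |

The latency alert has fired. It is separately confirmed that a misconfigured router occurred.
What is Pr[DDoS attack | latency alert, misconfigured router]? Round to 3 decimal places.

For the numerator, keep only DDoS attack=true terms: 0.86·0.3 = 0.258000
The normalizing constant is 0.75·0.7 + 0.86·0.3 = 0.783000
Posterior = 0.258000 / 0.783000 ≈ 0.330

Pr[DDoS attack | latency alert, misconfigured router] ≈ 0.330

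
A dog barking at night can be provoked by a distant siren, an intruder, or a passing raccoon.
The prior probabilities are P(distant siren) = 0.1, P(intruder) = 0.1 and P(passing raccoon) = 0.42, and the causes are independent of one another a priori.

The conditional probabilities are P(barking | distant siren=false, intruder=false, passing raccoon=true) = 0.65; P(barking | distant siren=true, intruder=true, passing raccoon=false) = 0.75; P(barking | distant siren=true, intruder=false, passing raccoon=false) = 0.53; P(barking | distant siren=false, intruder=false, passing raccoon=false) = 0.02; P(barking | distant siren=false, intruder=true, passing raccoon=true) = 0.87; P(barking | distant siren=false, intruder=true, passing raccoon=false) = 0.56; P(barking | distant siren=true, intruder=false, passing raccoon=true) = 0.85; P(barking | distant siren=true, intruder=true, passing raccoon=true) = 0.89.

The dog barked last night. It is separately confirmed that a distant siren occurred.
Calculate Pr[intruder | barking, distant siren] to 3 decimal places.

Pr[intruder | barking, distant siren] ≈ 0.119

Enumerate the 4 (intruder, passing raccoon) configurations and weight by the priors:
  P(barking | distant siren) = 0.53·0.9·0.58 + 0.85·0.9·0.42 + 0.75·0.1·0.58 + 0.89·0.1·0.42
        = 0.276660 + 0.321300 + 0.043500 + 0.037380 = 0.678840
Configurations with intruder contribute 0.080880, so
  P(intruder | barking, distant siren) = 0.080880 / 0.678840 ≈ 0.119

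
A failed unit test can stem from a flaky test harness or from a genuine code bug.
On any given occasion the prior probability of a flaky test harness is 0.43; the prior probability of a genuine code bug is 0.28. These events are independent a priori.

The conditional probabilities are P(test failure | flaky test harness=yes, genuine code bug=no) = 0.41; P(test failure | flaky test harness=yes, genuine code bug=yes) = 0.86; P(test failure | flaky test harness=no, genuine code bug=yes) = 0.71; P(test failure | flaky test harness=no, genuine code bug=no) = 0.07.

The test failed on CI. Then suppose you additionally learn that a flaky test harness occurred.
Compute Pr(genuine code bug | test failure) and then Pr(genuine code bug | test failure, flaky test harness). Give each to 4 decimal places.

P(test failure) = 0.07*0.57*0.72 + 0.71*0.57*0.28 + 0.41*0.43*0.72 + 0.86*0.43*0.28 = 0.028728 + 0.113316 + 0.126936 + 0.103544 = 0.372524
Restricting to configurations with genuine code bug present: 0.113316 + 0.103544 = 0.216860.
P(genuine code bug | test failure) = 0.216860 / 0.372524 ≈ 0.5821

With the extra evidence:
Numerator (weight on configurations with genuine code bug): 0.86·0.28 = 0.240800
Normalizer over all consistent configurations: 0.41·0.72 + 0.86·0.28 = 0.536000
Posterior = 0.240800 / 0.536000 ≈ 0.4493
Conditioning on flaky test harness lowers the posterior on genuine code bug: the classic explaining-away effect in a common-effect structure.

Pr(genuine code bug | test failure) ≈ 0.5821; Pr(genuine code bug | test failure, flaky test harness) ≈ 0.4493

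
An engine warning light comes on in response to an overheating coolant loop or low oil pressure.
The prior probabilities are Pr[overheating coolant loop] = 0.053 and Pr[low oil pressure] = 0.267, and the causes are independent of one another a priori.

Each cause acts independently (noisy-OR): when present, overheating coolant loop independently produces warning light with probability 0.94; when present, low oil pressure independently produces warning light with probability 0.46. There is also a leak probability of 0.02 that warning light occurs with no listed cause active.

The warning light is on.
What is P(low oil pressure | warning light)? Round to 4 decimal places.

Under noisy-OR, P(warning light | causes) = 1 − (1−0.02)·∏(1−qᵢ) over the active causes.
Numerator (weight on configurations with low oil pressure): 0.119041 + 0.013702 = 0.132743
Normalizer over all consistent configurations: 0.02·0.947·0.733 + 0.4708·0.947·0.267 + 0.9412·0.053·0.733 + 0.968248·0.053·0.267 = 0.183191
Posterior = 0.132743 / 0.183191 ≈ 0.7246

P(low oil pressure | warning light) ≈ 0.7246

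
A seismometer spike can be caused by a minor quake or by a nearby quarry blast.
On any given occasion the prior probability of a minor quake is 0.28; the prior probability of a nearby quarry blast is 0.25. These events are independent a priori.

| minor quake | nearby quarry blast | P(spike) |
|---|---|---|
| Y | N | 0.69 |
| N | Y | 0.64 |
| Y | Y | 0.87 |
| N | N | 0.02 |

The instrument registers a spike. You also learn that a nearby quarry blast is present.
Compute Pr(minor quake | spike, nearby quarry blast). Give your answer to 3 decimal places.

Numerator (weight on configurations with minor quake): 0.87×0.28 = 0.243600
The normalizing constant is 0.64×0.72 + 0.87×0.28 = 0.704400
Posterior = 0.243600 / 0.704400 ≈ 0.346

Pr(minor quake | spike, nearby quarry blast) ≈ 0.346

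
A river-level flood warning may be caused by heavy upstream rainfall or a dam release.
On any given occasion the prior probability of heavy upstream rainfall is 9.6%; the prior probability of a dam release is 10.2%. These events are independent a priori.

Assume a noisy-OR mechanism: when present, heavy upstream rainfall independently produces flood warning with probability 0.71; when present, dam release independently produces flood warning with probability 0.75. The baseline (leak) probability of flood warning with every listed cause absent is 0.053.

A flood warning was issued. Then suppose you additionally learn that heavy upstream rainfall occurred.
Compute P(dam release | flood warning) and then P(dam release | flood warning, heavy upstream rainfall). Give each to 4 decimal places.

Under noisy-OR, P(flood warning | causes) = 1 − (1−0.053)·∏(1−qᵢ) over the active causes.
Weight on dam release=true, given the evidence: 0.070378 + 0.009120 = 0.079498
The normalizing constant is 0.053·0.904·0.898 + 0.76325·0.904·0.102 + 0.72537·0.096·0.898 + 0.931342·0.096·0.102 = 0.185056
Posterior = 0.079498 / 0.185056 ≈ 0.4296

Now also conditioning on heavy upstream rainfall=true:
Numerator (weight on configurations with dam release): 0.931342×0.102 = 0.094997
Denominator P(flood warning | heavy upstream rainfall): 0.72537×0.898 + 0.931342×0.102 = 0.746379
P(dam release | flood warning, heavy upstream rainfall) = 0.094997/0.746379 ≈ 0.1273
Conditioning on heavy upstream rainfall lowers the posterior on dam release: the classic explaining-away effect in a common-effect structure.

P(dam release | flood warning) ≈ 0.4296; P(dam release | flood warning, heavy upstream rainfall) ≈ 0.1273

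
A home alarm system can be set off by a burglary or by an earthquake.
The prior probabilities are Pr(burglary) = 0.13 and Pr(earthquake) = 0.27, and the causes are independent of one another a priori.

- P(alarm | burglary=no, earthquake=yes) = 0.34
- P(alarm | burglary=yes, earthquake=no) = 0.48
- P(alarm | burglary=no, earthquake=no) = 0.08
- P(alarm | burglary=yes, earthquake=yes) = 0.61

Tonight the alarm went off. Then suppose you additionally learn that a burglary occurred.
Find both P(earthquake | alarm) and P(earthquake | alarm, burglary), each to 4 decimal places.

P(alarm) = 0.08*0.87*0.73 + 0.34*0.87*0.27 + 0.48*0.13*0.73 + 0.61*0.13*0.27 = 0.050808 + 0.079866 + 0.045552 + 0.021411 = 0.197637
Of this, 0.101277 comes from 0.079866 + 0.021411 (the earthquake=true cases).
So P(earthquake | alarm) = 0.101277/0.197637 ≈ 0.5124.

With the extra evidence:
P(alarm | burglary) = 0.48·0.73 + 0.61·0.27 = 0.350400 + 0.164700 = 0.515100
Of this, 0.164700 comes from 0.61·0.27 (the earthquake=true cases).
Hence the posterior is 0.164700/0.515100 ≈ 0.3197.
This is intercausal reasoning (explaining away): once burglary accounts for the alarm, earthquake becomes less likely.

P(earthquake | alarm) ≈ 0.5124; P(earthquake | alarm, burglary) ≈ 0.3197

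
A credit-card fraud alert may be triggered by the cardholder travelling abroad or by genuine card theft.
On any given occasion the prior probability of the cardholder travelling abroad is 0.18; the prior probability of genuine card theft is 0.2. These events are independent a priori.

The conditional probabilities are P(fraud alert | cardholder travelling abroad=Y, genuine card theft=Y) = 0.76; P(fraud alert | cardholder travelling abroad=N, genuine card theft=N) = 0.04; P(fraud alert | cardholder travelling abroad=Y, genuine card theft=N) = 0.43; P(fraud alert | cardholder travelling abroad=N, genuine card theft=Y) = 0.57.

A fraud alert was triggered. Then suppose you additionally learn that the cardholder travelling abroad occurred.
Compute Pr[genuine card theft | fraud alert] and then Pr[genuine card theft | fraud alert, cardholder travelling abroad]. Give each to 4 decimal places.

Pr[genuine card theft | fraud alert] ≈ 0.5782; Pr[genuine card theft | fraud alert, cardholder travelling abroad] ≈ 0.3065

P(fraud alert) = 0.04·0.82·0.8 + 0.57·0.82·0.2 + 0.43·0.18·0.8 + 0.76·0.18·0.2 = 0.026240 + 0.093480 + 0.061920 + 0.027360 = 0.209000
Of this, 0.120840 comes from 0.093480 + 0.027360 (the genuine card theft=true cases).
P(genuine card theft | fraud alert) = 0.120840 / 0.209000 ≈ 0.5782

Now condition on the additional information:
Enumerate both values of genuine card theft and weight by the priors:
  P(fraud alert | cardholder travelling abroad) = 0.43·0.8 + 0.76·0.2
        = 0.344000 + 0.152000 = 0.496000
Keeping only the genuine card theft-present terms gives 0.152000, so
  P(genuine card theft | fraud alert, cardholder travelling abroad) = 0.152000 / 0.496000 ≈ 0.3065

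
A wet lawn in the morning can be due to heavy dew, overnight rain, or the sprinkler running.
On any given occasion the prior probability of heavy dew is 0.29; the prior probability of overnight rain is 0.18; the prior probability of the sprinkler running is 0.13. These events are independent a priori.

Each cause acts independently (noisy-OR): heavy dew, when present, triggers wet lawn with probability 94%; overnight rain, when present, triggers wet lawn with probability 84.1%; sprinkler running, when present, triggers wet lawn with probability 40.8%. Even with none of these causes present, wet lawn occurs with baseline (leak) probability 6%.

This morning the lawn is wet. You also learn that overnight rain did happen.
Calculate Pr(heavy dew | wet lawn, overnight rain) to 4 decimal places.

Under noisy-OR, P(wet lawn | causes) = 1 − (1−0.06)·∏(1−qᵢ) over the active causes.
Numerator (weight on configurations with heavy dew): 0.250037 + 0.037500 = 0.287537
Normalizer over all consistent configurations: 0.85054·0.71·0.87 + 0.91152·0.71·0.13 + 0.991032·0.29·0.87 + 0.994691·0.29·0.13 = 0.897049
Posterior = 0.287537 / 0.897049 ≈ 0.3205

Pr(heavy dew | wet lawn, overnight rain) ≈ 0.3205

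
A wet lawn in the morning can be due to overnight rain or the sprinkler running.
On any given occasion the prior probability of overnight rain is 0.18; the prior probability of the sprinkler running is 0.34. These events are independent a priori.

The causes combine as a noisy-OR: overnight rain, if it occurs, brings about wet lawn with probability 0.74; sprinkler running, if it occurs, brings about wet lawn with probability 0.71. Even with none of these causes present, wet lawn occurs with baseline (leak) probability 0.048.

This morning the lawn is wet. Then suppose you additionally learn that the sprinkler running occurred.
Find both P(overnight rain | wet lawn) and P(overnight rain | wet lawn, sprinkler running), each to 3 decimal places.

Under noisy-OR, P(wet lawn | causes) = 1 − (1−0.048)·∏(1−qᵢ) over the active causes.
P(wet lawn) = 0.048×0.82×0.66 + 0.72392×0.82×0.34 + 0.75248×0.18×0.66 + 0.928219×0.18×0.34 = 0.025978 + 0.201829 + 0.089395 + 0.056807 = 0.374009
Of this, 0.146202 comes from 0.089395 + 0.056807 (the overnight rain=true cases).
P(overnight rain | wet lawn) = 0.146202 / 0.374009 ≈ 0.391

Now condition on the additional information:
Sum P(wet lawn|·) weighted by the priors over both values of overnight rain:
  P(wet lawn | sprinkler running) = 0.72392×0.82 + 0.928219×0.18
        = 0.593614 + 0.167079 = 0.760693
Configurations with overnight rain contribute 0.167079, so
  P(overnight rain | wet lawn, sprinkler running) = 0.167079 / 0.760693 ≈ 0.220
— sprinkler running explains away the evidence for overnight rain.

P(overnight rain | wet lawn) ≈ 0.391; P(overnight rain | wet lawn, sprinkler running) ≈ 0.220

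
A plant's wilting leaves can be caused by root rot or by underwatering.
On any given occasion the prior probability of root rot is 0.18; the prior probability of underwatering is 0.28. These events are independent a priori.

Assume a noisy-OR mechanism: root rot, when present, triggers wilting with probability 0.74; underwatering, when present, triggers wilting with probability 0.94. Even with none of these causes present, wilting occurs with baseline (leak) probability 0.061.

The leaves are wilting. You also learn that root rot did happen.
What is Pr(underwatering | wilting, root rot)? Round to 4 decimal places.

Under noisy-OR, P(wilting | causes) = 1 − (1−0.061)·∏(1−qᵢ) over the active causes.
Enumerate both values of underwatering and weight by the priors:
  P(wilting | root rot) = 0.75586·0.72 + 0.985352·0.28
        = 0.544219 + 0.275899 = 0.820118
Keeping only the underwatering-present terms gives 0.275899, so
  P(underwatering | wilting, root rot) = 0.275899 / 0.820118 ≈ 0.3364

Pr(underwatering | wilting, root rot) ≈ 0.3364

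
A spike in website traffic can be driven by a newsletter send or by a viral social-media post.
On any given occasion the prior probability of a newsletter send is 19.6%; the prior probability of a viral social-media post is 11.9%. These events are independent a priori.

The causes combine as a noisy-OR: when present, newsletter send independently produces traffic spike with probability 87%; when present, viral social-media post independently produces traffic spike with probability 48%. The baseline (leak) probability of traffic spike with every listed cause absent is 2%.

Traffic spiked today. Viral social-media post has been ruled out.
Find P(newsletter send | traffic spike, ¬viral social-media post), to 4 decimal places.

P(newsletter send | traffic spike, ¬viral social-media post) ≈ 0.9141

Under noisy-OR, P(traffic spike | causes) = 1 − (1−0.02)·∏(1−qᵢ) over the active causes.
Enumerate both values of newsletter send and weight by the priors:
  P(traffic spike | ¬viral social-media post) = 0.02·0.804 + 0.8726·0.196
        = 0.016080 + 0.171030 = 0.187110
The terms with newsletter send present sum to 0.171030, so
  P(newsletter send | traffic spike, ¬viral social-media post) = 0.171030 / 0.187110 ≈ 0.9141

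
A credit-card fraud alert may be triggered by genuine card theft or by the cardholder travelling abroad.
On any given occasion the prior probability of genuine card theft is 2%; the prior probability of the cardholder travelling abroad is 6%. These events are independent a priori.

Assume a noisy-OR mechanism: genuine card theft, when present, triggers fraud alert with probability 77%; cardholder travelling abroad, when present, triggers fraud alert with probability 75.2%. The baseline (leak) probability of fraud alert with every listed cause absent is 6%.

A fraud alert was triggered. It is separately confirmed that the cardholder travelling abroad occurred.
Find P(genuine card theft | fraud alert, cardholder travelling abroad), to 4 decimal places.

Under noisy-OR, P(fraud alert | causes) = 1 − (1−0.06)·∏(1−qᵢ) over the active causes.
Enumerate both values of genuine card theft and weight by the priors:
  P(fraud alert | cardholder travelling abroad) = 0.76688×0.98 + 0.946382×0.02
        = 0.751542 + 0.018928 = 0.770470
Keeping only the genuine card theft-present terms gives 0.018928, so
  P(genuine card theft | fraud alert, cardholder travelling abroad) = 0.018928 / 0.770470 ≈ 0.0246

P(genuine card theft | fraud alert, cardholder travelling abroad) ≈ 0.0246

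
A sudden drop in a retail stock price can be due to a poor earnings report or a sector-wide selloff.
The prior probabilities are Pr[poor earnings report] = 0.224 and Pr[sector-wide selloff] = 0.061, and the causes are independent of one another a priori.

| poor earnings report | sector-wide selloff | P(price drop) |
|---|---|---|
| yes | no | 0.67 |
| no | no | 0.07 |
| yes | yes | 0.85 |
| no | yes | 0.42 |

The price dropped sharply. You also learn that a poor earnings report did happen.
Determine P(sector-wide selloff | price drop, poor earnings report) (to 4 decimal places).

P(sector-wide selloff | price drop, poor earnings report) ≈ 0.0761

For the numerator, keep only sector-wide selloff=true terms: 0.85*0.061 = 0.051850
The normalizing constant is 0.67*0.939 + 0.85*0.061 = 0.680980
Posterior = 0.051850 / 0.680980 ≈ 0.0761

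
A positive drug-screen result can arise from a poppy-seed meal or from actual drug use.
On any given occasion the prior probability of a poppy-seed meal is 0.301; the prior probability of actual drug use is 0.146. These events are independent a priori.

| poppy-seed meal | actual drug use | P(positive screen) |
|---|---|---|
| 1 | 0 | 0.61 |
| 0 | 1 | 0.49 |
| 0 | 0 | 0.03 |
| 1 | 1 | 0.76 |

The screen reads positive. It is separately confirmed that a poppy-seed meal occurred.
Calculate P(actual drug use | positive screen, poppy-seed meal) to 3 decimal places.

For the numerator, keep only actual drug use=true terms: 0.76·0.146 = 0.110960
Denominator P(positive screen | poppy-seed meal): 0.61·0.854 + 0.76·0.146 = 0.631900
P(actual drug use | positive screen, poppy-seed meal) = 0.110960/0.631900 ≈ 0.176

P(actual drug use | positive screen, poppy-seed meal) ≈ 0.176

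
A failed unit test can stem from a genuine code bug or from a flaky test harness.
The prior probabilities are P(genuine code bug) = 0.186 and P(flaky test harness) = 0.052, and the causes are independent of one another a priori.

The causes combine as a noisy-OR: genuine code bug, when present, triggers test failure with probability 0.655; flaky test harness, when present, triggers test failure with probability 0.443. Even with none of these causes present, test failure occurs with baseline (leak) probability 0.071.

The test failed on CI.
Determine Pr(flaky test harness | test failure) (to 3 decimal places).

Under noisy-OR, P(test failure | causes) = 1 − (1−0.071)·∏(1−qᵢ) over the active causes.
By total probability over the 4 (genuine code bug, flaky test harness) configurations:
  P(test failure) = 0.071×0.814×0.948 + 0.482547×0.814×0.052 + 0.679495×0.186×0.948 + 0.821479×0.186×0.052
        = 0.054789 + 0.020425 + 0.119814 + 0.007945 = 0.202973
Configurations with flaky test harness contribute 0.028370, so
  P(flaky test harness | test failure) = 0.028370 / 0.202973 ≈ 0.140

Pr(flaky test harness | test failure) ≈ 0.140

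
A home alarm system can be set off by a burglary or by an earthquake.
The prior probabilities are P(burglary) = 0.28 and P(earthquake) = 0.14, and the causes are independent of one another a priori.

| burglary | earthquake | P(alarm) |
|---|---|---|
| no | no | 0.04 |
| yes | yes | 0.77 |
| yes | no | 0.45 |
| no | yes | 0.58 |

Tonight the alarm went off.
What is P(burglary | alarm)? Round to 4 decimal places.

P(alarm) = 0.04·0.72·0.86 + 0.58·0.72·0.14 + 0.45·0.28·0.86 + 0.77·0.28·0.14 = 0.024768 + 0.058464 + 0.108360 + 0.030184 = 0.221776
Restricting to configurations with burglary present: 0.108360 + 0.030184 = 0.138544.
P(burglary | alarm) = 0.138544 / 0.221776 ≈ 0.6247

P(burglary | alarm) ≈ 0.6247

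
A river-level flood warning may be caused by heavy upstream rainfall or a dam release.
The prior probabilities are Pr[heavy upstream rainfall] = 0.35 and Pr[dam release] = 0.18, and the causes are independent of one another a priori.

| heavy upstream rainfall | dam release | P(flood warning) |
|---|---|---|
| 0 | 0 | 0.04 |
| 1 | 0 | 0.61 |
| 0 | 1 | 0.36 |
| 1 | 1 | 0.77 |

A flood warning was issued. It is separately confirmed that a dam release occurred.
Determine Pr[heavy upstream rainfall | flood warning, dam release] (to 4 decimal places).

Pr[heavy upstream rainfall | flood warning, dam release] ≈ 0.5353

Sum P(flood warning|·) weighted by the priors over both values of heavy upstream rainfall:
  P(flood warning | dam release) = 0.36×0.65 + 0.77×0.35
        = 0.234000 + 0.269500 = 0.503500
Configurations with heavy upstream rainfall contribute 0.269500, so
  P(heavy upstream rainfall | flood warning, dam release) = 0.269500 / 0.503500 ≈ 0.5353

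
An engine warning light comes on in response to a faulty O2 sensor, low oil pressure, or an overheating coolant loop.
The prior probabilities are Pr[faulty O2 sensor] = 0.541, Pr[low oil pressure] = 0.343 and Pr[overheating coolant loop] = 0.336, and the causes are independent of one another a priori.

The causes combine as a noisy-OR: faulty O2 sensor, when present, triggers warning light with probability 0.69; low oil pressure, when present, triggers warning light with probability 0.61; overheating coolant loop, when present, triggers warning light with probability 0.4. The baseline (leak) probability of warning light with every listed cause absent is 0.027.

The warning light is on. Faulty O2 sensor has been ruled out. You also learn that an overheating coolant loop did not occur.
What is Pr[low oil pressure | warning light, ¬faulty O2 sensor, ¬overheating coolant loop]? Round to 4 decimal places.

Under noisy-OR, P(warning light | causes) = 1 − (1−0.027)·∏(1−qᵢ) over the active causes.
P(warning light | ¬faulty O2 sensor, ¬overheating coolant loop) = 0.027×0.657 + 0.62053×0.343 = 0.017739 + 0.212842 = 0.230581
Restricting to configurations with low oil pressure present: 0.62053×0.343 = 0.212842.
P(low oil pressure | warning light, ¬faulty O2 sensor, ¬overheating coolant loop) = 0.212842 / 0.230581 ≈ 0.9231

Pr[low oil pressure | warning light, ¬faulty O2 sensor, ¬overheating coolant loop] ≈ 0.9231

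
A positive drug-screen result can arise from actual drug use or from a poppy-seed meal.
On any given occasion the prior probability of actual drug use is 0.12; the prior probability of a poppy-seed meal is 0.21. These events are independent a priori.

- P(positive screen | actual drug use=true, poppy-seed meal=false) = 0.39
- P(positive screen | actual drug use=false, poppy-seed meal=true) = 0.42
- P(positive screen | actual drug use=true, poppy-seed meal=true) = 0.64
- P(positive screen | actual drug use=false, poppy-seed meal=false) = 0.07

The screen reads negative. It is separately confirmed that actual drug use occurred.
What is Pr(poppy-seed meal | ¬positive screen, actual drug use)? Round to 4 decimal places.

Sum P(¬positive screen|·) weighted by the priors over both values of poppy-seed meal:
  P(¬positive screen | actual drug use) = 0.61·0.79 + 0.36·0.21
        = 0.481900 + 0.075600 = 0.557500
Keeping only the poppy-seed meal-present terms gives 0.075600, so
  P(poppy-seed meal | ¬positive screen, actual drug use) = 0.075600 / 0.557500 ≈ 0.1356

Pr(poppy-seed meal | ¬positive screen, actual drug use) ≈ 0.1356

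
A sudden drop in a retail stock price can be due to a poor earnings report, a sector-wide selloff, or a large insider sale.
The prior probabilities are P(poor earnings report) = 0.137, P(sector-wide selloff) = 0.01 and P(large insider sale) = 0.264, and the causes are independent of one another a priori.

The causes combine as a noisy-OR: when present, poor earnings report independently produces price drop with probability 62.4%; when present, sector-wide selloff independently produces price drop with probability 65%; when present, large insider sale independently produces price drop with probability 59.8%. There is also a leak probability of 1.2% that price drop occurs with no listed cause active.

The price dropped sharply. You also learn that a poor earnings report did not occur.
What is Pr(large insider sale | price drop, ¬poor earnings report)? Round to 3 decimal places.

Under noisy-OR, P(price drop | causes) = 1 − (1−0.012)·∏(1−qᵢ) over the active causes.
P(price drop | ¬poor earnings report) = 0.012*0.99*0.736 + 0.602824*0.99*0.264 + 0.6542*0.01*0.736 + 0.860988*0.01*0.264 = 0.008744 + 0.157554 + 0.004815 + 0.002273 = 0.173386
Of this, 0.159827 comes from 0.157554 + 0.002273 (the large insider sale=true cases).
So P(large insider sale | price drop, ¬poor earnings report) = 0.159827/0.173386 ≈ 0.922.

Pr(large insider sale | price drop, ¬poor earnings report) ≈ 0.922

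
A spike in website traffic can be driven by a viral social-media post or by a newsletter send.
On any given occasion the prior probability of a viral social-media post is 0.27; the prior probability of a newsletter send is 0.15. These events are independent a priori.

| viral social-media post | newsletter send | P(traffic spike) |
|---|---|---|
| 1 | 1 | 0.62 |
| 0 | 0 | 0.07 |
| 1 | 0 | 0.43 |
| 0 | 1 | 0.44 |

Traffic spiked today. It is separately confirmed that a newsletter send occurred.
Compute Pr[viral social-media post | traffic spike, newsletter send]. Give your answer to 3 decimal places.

P(traffic spike | newsletter send) = 0.44×0.73 + 0.62×0.27 = 0.321200 + 0.167400 = 0.488600
Of this, 0.167400 comes from 0.62×0.27 (the viral social-media post=true cases).
P(viral social-media post | traffic spike, newsletter send) = 0.167400 / 0.488600 ≈ 0.343

Pr[viral social-media post | traffic spike, newsletter send] ≈ 0.343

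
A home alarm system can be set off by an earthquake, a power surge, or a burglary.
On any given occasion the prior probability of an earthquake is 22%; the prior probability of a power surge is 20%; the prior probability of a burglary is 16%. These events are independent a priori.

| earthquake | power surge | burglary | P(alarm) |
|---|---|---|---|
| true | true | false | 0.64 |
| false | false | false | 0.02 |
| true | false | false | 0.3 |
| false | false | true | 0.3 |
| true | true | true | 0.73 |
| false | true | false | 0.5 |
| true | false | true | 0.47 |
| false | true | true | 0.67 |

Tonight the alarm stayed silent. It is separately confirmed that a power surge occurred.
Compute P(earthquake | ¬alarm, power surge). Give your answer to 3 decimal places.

P(earthquake | ¬alarm, power surge) ≈ 0.171

P(¬alarm | power surge) = 0.5·0.78·0.84 + 0.33·0.78·0.16 + 0.36·0.22·0.84 + 0.27·0.22·0.16 = 0.327600 + 0.041184 + 0.066528 + 0.009504 = 0.444816
Restricting to configurations with earthquake present: 0.066528 + 0.009504 = 0.076032.
Hence the posterior is 0.076032/0.444816 ≈ 0.171.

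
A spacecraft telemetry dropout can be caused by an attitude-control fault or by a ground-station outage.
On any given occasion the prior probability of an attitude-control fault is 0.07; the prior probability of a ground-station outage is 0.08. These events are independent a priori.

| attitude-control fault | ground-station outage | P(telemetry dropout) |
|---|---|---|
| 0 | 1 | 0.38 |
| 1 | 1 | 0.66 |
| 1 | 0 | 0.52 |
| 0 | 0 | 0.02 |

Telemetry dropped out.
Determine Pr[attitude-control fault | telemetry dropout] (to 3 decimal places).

Pr[attitude-control fault | telemetry dropout] ≈ 0.450

Weight on attitude-control fault=true, given the evidence: 0.033488 + 0.003696 = 0.037184
The normalizing constant is 0.02*0.93*0.92 + 0.38*0.93*0.08 + 0.52*0.07*0.92 + 0.66*0.07*0.08 = 0.082568
P(attitude-control fault | telemetry dropout) = 0.037184/0.082568 ≈ 0.450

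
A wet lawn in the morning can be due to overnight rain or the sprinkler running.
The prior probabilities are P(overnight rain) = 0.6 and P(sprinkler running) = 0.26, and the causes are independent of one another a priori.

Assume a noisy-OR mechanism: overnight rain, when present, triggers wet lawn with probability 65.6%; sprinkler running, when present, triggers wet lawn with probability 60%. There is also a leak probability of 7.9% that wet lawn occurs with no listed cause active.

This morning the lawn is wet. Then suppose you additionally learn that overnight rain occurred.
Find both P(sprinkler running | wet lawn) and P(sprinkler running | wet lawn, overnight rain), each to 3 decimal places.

Under noisy-OR, P(wet lawn | causes) = 1 − (1−0.079)·∏(1−qᵢ) over the active causes.
P(wet lawn) = 0.079*0.4*0.74 + 0.6316*0.4*0.26 + 0.683176*0.6*0.74 + 0.87327*0.6*0.26 = 0.023384 + 0.065686 + 0.303330 + 0.136230 = 0.528630
The sprinkler running-present share is 0.065686 + 0.136230 = 0.201916.
So P(sprinkler running | wet lawn) = 0.201916/0.528630 ≈ 0.382.

Now also conditioning on overnight rain=true:
For the numerator, keep only sprinkler running=true terms: 0.87327×0.26 = 0.227050
Denominator P(wet lawn | overnight rain): 0.683176×0.74 + 0.87327×0.26 = 0.732600
Posterior = 0.227050 / 0.732600 ≈ 0.310

P(sprinkler running | wet lawn) ≈ 0.382; P(sprinkler running | wet lawn, overnight rain) ≈ 0.310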